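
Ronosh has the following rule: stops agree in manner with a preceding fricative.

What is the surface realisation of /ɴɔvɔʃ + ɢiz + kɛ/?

[ɴɔvɔʃʁizxɛ]

/ɢ/ is a voiced uvular stop. The preceding trigger /ʃ/ is a fricative, so /ɢ/ must become a fricative as well.
A voiced uvular fricative is [ʁ], so the surface segment is [ʁ].
The same rule applies at the second boundary: /k/ → [x] next to /z/.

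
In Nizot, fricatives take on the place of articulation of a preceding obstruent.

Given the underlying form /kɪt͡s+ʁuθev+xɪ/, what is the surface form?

[kɪt͡szuθevfɪ]

/ʁ/ is a voiced uvular fricative. The preceding trigger /t͡s/ is alveolar, so /ʁ/ must become alveolar as well.
Changing only its place to alveolar gives [z] — the voiced alveolar fricative.
At the second juncture, /x/ likewise becomes [f] adjacent to /v/.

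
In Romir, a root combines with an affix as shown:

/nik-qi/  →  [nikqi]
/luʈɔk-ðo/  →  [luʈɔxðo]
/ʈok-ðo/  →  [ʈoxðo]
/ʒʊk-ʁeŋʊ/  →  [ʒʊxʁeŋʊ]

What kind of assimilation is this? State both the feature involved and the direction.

regressive manner assimilation

The segment that alternates is /k/, which surfaces as [x] when adjacent to /ð/.
The change stop → fricative matches the manner of the following /ð/, identifying this as manner assimilation.
Place and voice are unchanged, so the assimilation is partial, not total.
Checking the remaining alternation: /k/ → [x] before /ʁ/ (stop → fricative, matching a fricative) — only manner changes, and always toward the following segment.
Nothing changes in [nikqi]: there the adjacent consonants already agree in manner (/k/ and /q/ are both stops), so this form is consistent with the same rule.
Since the segment that changes precedes the conditioning segment, the assimilation is regressive.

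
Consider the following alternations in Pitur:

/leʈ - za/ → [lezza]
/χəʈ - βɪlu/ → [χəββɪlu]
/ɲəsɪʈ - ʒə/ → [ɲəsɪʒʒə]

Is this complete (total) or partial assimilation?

total assimilation

Underlying /ʈ/ is realised as [z] next to /z/; /z/ itself does not change.
The output [z] is identical to the trigger /z/ — every feature (place, manner, voicing) has been copied — so this is total assimilation.
The remaining alternations confirm this: /ʈ/ → [β] before /β/; /ʈ/ → [ʒ] before /ʒ/ — in each case the output is a copy of the following consonant.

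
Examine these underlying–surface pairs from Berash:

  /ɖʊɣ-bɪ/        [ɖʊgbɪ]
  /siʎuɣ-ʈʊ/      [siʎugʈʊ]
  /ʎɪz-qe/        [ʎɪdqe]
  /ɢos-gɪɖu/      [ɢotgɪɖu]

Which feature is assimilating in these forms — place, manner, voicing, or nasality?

Comparing underlying and surface forms, /ɣ/ → [g] is the alternation; the neighbouring /b/ is constant.
/ɣ/ is a fricative while /b/ is a stop; the output [g] is a stop, matching the trigger — so the feature that spreads is manner.
The other alternating forms pattern the same way: /ɣ/ → [g] before /ʈ/ (fricative → stop, matching a stop); /z/ → [d] before /q/ (fricative → stop, matching a stop); /s/ → [t] before /g/ (fricative → stop, matching a stop) — only manner changes, and always toward the following segment.

manner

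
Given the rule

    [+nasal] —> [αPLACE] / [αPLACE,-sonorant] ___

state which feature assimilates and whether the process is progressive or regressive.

The shared variable α links the value of the place features (abbreviated [PLACE]) on the target to the same value on the neighbouring segment, so place is the feature that assimilates.
Since the environment is written before the underscore, the trigger precedes the target; the direction is progressive.

progressive place assimilation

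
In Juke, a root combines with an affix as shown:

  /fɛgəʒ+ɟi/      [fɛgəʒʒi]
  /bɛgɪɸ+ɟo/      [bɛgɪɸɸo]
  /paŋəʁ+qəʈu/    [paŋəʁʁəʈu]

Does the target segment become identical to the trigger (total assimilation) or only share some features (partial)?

total assimilation

The segment that alternates is /ɟ/, which surfaces as [ʒ] when adjacent to /ʒ/.
The output [ʒ] is identical to the trigger /ʒ/ — every feature (place, manner, voicing) has been copied — so this is total assimilation.
The remaining alternations confirm this: /ɟ/ → [ɸ] after /ɸ/; /q/ → [ʁ] after /ʁ/ — in each case the output is a copy of the preceding consonant.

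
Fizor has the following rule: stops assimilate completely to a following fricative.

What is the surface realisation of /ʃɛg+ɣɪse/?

/g/ is the segment targeted by the rule; it sits immediately before /ɣ/, so it assimilates completely and surfaces as [ɣ].

[ʃɛɣɣɪse]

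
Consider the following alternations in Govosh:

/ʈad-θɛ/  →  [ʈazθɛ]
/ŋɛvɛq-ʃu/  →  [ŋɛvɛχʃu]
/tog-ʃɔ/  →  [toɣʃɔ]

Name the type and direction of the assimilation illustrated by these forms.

Underlying /d/ is realised as [z] next to /θ/; /θ/ itself does not change.
/d/ is a stop while /θ/ is a fricative; the output [z] is a fricative, matching the trigger — so the feature that spreads is manner.
Place and voice are unchanged, so the assimilation is partial, not total.
The other alternating forms pattern the same way: /q/ → [χ] before /ʃ/ (stop → fricative, matching a fricative); /g/ → [ɣ] before /ʃ/ (stop → fricative, matching a fricative) — only manner changes, and always toward the following segment.
The trigger is the following segment, so the direction is regressive (anticipatory).

regressive manner assimilation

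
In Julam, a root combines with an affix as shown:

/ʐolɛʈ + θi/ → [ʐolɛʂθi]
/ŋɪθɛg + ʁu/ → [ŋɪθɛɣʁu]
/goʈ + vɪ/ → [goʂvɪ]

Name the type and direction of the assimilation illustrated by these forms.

The segment that alternates is /ʈ/, which surfaces as [ʂ] when adjacent to /θ/.
/ʈ/ is a stop while /θ/ is a fricative; the output [ʂ] is a fricative, matching the trigger — so the feature that spreads is manner.
Place and voice are unchanged, so the assimilation is partial, not total.
The same holds elsewhere in the data: /g/ → [ɣ] before /ʁ/ (stop → fricative, matching a fricative); /ʈ/ → [ʂ] before /v/ (stop → fricative, matching a fricative) — only manner changes, and always toward the following segment.
The trigger is the following segment, so the direction is regressive (anticipatory).

regressive manner assimilation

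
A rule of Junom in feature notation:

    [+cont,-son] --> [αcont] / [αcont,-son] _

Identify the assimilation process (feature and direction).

progressive manner assimilation

The rule copies [cont] (continuancy) from the environment onto the target fricatives; since [±cont] encodes the stop/fricative manner contrast, the assimilating dimension is manner.
Since the environment is written before the underscore, the trigger precedes the target; the direction is progressive.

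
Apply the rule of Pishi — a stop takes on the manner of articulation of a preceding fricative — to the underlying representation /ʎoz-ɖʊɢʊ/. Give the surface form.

The rule targets /ɖ/ (voiced retroflex stop), which sits after the trigger /z/ (fricative).
The voiced retroflex fricative is [ʐ], so /ɖ/ → [ʐ].

[ʎozʐʊɢʊ]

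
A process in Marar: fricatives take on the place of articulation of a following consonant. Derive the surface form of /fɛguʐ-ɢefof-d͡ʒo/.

/ʐ/ is a voiced retroflex fricative. The following trigger /ɢ/ is uvular, so /ʐ/ must become uvular as well.
A voiced uvular fricative is [ʁ], so the surface segment is [ʁ].
The same rule applies at the second boundary: /f/ → [ʃ] next to /d͡ʒ/.

[fɛguʁɢefoʃd͡ʒo]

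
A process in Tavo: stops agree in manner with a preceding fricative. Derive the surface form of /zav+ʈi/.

/ʈ/ is a voiceless retroflex stop. The preceding trigger /v/ is a fricative, so /ʈ/ must become a fricative as well.
The voiceless retroflex fricative is [ʂ], so /ʈ/ → [ʂ].

[zavʂi]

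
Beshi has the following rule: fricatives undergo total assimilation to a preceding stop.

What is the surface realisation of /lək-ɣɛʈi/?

/ɣ/ is the segment targeted by the rule; it sits immediately after /k/, so it assimilates completely and surfaces as [k].

[ləkkɛʈi]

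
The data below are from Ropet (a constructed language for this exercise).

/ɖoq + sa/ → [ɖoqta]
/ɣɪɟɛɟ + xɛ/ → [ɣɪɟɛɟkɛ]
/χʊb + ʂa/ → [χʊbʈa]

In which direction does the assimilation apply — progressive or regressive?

progressive

The segment that alternates is /s/, which surfaces as [t] when adjacent to /q/.
/s/ is a fricative while /q/ is a stop; the output [t] is a stop, matching the trigger — so the feature that spreads is manner.
The other alternating forms pattern the same way: /x/ → [k] after /ɟ/ (fricative → stop, matching a stop); /ʂ/ → [ʈ] after /b/ (fricative → stop, matching a stop) — only manner changes, and always toward the preceding segment.
The trigger is the preceding segment, so the direction is progressive (perseverative).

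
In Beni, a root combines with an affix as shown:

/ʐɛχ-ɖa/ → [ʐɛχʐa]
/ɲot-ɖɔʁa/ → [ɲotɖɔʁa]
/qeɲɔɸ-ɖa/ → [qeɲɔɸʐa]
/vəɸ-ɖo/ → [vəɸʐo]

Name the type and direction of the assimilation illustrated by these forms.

progressive manner assimilation

Underlying /ɖ/ is realised as [ʐ] next to /χ/; /χ/ itself does not change.
The change stop → fricative matches the manner of the preceding /χ/, identifying this as manner assimilation.
Place and voice are unchanged, so the assimilation is partial, not total.
The same holds elsewhere in the data: /ɖ/ → [ʐ] after /ɸ/ (stop → fricative, matching a fricative) — only manner changes, and always toward the preceding segment.
Nothing changes in [ɲotɖɔʁa]: there the adjacent consonants already agree in manner (/ɖ/ and /t/ are both stops), so this form is consistent with the same rule.
The trigger is the preceding segment, so the direction is progressive (perseverative).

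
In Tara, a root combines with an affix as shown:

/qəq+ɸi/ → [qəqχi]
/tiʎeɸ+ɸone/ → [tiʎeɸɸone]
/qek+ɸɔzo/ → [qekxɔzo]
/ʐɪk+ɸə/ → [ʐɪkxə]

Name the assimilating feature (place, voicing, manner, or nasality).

Underlying /ɸ/ is realised as [χ] next to /q/; /q/ itself does not change.
The change bilabial → uvular matches the place of the preceding /q/, identifying this as place assimilation.
The other alternating form patterns the same way: /ɸ/ → [x] after /k/ (bilabial → velar, matching velar) — only place changes, and always toward the preceding segment.
No alternation appears in [tiʎeɸɸone]: there the adjacent consonants already agree in place (/ɸ/ and /ɸ/ are both bilabial), so this form is consistent with the same rule.

place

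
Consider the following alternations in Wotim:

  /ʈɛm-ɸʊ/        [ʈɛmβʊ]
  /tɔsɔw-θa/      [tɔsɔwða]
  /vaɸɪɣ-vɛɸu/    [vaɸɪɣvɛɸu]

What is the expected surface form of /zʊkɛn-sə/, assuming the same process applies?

[zʊkɛnzə]

The data show progressive voicing assimilation: /ɸ/ → [β] after /m/; /θ/ → [ð] after /w/. In each pair only voicing changes, matching the preceding consonant, while place and manner stay constant.
Nothing changes in [vaɸɪɣvɛɸu]: there the adjacent consonants already agree in voicing (/v/ and /ɣ/ are both voiced), so this form is consistent with the same rule.
The rule targets /s/ (voiceless alveolar fricative), which sits after the trigger /n/ (voiced).
A voiced alveolar fricative is [z], so the surface segment is [z].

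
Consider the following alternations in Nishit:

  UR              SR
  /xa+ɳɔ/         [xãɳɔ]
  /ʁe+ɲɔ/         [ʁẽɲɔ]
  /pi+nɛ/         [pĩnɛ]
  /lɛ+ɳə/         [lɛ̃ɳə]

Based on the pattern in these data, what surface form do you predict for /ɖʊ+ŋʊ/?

The data show regressive nasality assimilation (vowel nasalisation): /a/ → [ã] before /ɳ/; /e/ → [ẽ] before /ɲ/; /i/ → [ĩ] before /n/; /ɛ/ → [ɛ̃] before /ɳ/ — a vowel is nasalised by an immediately following nasal consonant.
The vowel /ʊ/ is adjacent to the following nasal /ŋ/, so it acquires [+nasal] and surfaces as [ʊ̃].

[ɖʊ̃ŋʊ]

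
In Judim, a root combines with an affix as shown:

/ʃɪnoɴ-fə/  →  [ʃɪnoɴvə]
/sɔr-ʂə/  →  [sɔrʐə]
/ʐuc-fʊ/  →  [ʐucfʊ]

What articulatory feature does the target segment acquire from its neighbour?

Underlying /f/ is realised as [v] next to /ɴ/; /ɴ/ itself does not change.
The change voiceless → voiced matches the voicing of the preceding /ɴ/, identifying this as voicing assimilation.
The other alternating form patterns the same way: /ʂ/ → [ʐ] after /r/ (voiceless → voiced, matching voiced) — only voicing changes, and always toward the preceding segment.
Nothing changes in [ʐucfʊ]: there the adjacent consonants already agree in voicing (/f/ and /c/ are both voiceless), so this form is consistent with the same rule.

voicing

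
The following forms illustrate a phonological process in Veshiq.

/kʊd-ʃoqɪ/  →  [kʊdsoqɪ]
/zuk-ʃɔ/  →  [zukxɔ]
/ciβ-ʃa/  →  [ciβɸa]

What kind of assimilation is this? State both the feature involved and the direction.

progressive place assimilation

Comparing underlying and surface forms, /ʃ/ → [s] is the alternation; the neighbouring /d/ is constant.
/ʃ/ is postalveolar while /d/ is alveolar; the output [s] is alveolar, matching the trigger — so the feature that spreads is place.
Manner and voice are unchanged, so the assimilation is partial, not total.
Checking the remaining alternations: /ʃ/ → [x] after /k/ (postalveolar → velar, matching velar); /ʃ/ → [ɸ] after /β/ (postalveolar → bilabial, matching bilabial) — only place changes, and always toward the preceding segment.
Since the segment that changes follows the conditioning segment, the assimilation is progressive.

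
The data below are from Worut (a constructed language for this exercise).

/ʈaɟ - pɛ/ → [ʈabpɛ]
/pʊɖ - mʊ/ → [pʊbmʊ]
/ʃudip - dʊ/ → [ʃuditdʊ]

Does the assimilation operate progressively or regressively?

Comparing underlying and surface forms, /ɟ/ → [b] is the alternation; the neighbouring /p/ is constant.
/ɟ/ is palatal while /p/ is bilabial; the output [b] is bilabial, matching the trigger — so the feature that spreads is place.
Checking the remaining alternations: /ɖ/ → [b] before /m/ (retroflex → bilabial, matching bilabial); /p/ → [t] before /d/ (bilabial → alveolar, matching alveolar) — only place changes, and always toward the following segment.
Since the segment that changes precedes the conditioning segment, the assimilation is regressive.

regressive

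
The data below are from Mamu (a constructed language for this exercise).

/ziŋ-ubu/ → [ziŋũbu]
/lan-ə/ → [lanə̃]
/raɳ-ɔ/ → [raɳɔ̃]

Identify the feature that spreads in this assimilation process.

nasality

The vowel /u/ surfaces as nasalised [ũ] next to the preceding nasal /ŋ/ — it has acquired the [+nasal] feature of its neighbour.
Likewise in the remaining data: /ə/ → [ə̃] after /n/; /ɔ/ → [ɔ̃] after /ɳ/ — each time a vowel is nasalised next to a preceding nasal.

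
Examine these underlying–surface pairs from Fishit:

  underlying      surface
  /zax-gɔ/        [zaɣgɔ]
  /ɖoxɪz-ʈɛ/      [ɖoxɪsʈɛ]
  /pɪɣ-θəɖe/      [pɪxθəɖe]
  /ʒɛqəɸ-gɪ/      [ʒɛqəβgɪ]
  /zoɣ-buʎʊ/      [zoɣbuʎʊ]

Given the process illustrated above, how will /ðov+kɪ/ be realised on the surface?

The data show regressive voicing assimilation: /x/ → [ɣ] before /g/; /z/ → [s] before /ʈ/; /ɣ/ → [x] before /θ/; /ɸ/ → [β] before /g/. In each pair only voicing changes, matching the following consonant, while place and manner stay constant.
No alternation appears in [zoɣbuʎʊ]: there the adjacent consonants already agree in voicing (/ɣ/ and /b/ are both voiced), so this form is consistent with the same rule.
The rule targets /v/ (voiced labiodental fricative), which sits before the trigger /k/ (voiceless).
A voiceless labiodental fricative is [f], so the surface segment is [f].

[ðofkɪ]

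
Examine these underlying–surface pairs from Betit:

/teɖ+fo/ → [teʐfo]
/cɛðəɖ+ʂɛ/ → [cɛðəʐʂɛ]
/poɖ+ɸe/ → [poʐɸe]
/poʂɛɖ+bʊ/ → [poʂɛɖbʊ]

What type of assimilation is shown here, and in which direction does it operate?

regressive manner assimilation

Underlying /ɖ/ is realised as [ʐ] next to /f/; /f/ itself does not change.
The change stop → fricative matches the manner of the following /f/, identifying this as manner assimilation.
Place and voice are unchanged, so the assimilation is partial, not total.
The other alternating forms pattern the same way: /ɖ/ → [ʐ] before /ʂ/ (stop → fricative, matching a fricative); /ɖ/ → [ʐ] before /ɸ/ (stop → fricative, matching a fricative) — only manner changes, and always toward the following segment.
No alternation appears in [poʂɛɖbʊ]: there the adjacent consonants already agree in manner (/ɖ/ and /b/ are both stops), so this form is consistent with the same rule.
Since the segment that changes precedes the conditioning segment, the assimilation is regressive.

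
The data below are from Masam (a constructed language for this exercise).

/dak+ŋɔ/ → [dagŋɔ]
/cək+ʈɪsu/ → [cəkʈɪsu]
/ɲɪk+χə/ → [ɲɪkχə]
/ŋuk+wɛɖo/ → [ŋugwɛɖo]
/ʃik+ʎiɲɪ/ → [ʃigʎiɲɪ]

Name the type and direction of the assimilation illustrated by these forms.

Underlying /k/ is realised as [g] next to /ŋ/; /ŋ/ itself does not change.
/k/ is voiceless while /ŋ/ is voiced; the output [g] is voiced, matching the trigger — so the feature that spreads is voicing.
Place and manner are unchanged, so the assimilation is partial, not total.
The same holds elsewhere in the data: /k/ → [g] before /w/ (voiceless → voiced, matching voiced); /k/ → [g] before /ʎ/ (voiceless → voiced, matching voiced) — only voicing changes, and always toward the following segment.
No alternation appears in [cəkʈɪsu], [ɲɪkχə]: there the adjacent consonants already agree in voicing (/k/ and /ʈ/ are both voiceless; /k/ and /χ/ are both voiceless), so these forms are consistent with the same rule.
The trigger is the following segment, so the direction is regressive (anticipatory).

regressive voicing assimilation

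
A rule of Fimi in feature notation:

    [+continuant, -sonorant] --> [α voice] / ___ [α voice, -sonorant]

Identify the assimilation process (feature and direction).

regressive voicing assimilation

The rule copies [voice] from the environment onto the target, so the assimilating feature is voicing.
Since the environment is written after the underscore, the trigger follows the target; the direction is regressive.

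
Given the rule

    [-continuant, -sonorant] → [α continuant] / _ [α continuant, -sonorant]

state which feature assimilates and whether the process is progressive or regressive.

The rule copies [continuant] (continuancy) from the environment onto the target stops; since [±continuant] encodes the stop/fricative manner contrast, the assimilating dimension is manner.
The conditioning segment sits to the right of the focus bar, meaning the trigger follows the segment that changes — regressive assimilation.

regressive manner assimilation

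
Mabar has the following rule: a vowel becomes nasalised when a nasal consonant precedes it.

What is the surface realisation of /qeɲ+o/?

[qeɲõ]

/o/ sits next to the nasal /ɲ/ and is therefore nasalised to [õ].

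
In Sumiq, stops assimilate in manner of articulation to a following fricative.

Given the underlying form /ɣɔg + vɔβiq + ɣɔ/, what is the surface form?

[ɣɔɣvɔβiχɣɔ]

/g/ is a voiced velar stop. The following trigger /v/ is a fricative, so /g/ must become a fricative as well.
A voiced velar fricative is [ɣ], so the surface segment is [ɣ].
The same rule applies at the second boundary: /q/ → [χ] next to /ɣ/.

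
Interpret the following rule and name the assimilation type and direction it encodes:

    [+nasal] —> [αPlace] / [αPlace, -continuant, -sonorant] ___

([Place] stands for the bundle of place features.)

progressive place assimilation

The shared variable α links the value of the place features (abbreviated [Place]) on the target to the same value on the neighbouring segment, so place is the feature that assimilates.
Since the environment is written before the underscore, the trigger precedes the target; the direction is progressive.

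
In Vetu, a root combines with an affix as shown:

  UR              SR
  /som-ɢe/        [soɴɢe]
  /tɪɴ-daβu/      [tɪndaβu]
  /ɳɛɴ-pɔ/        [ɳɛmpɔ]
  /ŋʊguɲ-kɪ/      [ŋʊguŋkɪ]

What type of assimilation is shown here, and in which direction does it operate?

regressive place assimilation

The segment that alternates is /m/, which surfaces as [ɴ] when adjacent to /ɢ/.
/m/ is bilabial while /ɢ/ is uvular; the output [ɴ] is uvular, matching the trigger — so the feature that spreads is place.
Manner and voice are unchanged, so the assimilation is partial, not total.
Checking the remaining alternations: /ɴ/ → [n] before /d/ (uvular → alveolar, matching alveolar); /ɴ/ → [m] before /p/ (uvular → bilabial, matching bilabial); /ɲ/ → [ŋ] before /k/ (palatal → velar, matching velar) — only place changes, and always toward the following segment.
The trigger is the following segment, so the direction is regressive (anticipatory).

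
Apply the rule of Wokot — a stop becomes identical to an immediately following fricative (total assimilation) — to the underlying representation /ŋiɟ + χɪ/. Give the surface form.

/ɟ/ is the segment targeted by the rule; it sits immediately before /χ/, so it assimilates completely and surfaces as [χ].

[ŋiχχɪ]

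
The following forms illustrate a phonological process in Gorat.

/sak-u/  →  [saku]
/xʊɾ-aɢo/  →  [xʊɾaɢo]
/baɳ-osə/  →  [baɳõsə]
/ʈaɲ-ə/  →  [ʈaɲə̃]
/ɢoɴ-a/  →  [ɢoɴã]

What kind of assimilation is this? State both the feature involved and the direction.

progressive nasality assimilation (vowel nasalisation)

The vowel /o/ surfaces as nasalised [õ] next to the preceding nasal /ɳ/ — it has acquired the [+nasal] feature of its neighbour.
The other forms show the same pattern: /ə/ → [ə̃] after /ɲ/; /a/ → [ã] after /ɴ/ — each time a vowel is nasalised next to a preceding nasal.
No change occurs in [saku], [xʊɾaɢo] because the vowel at the boundary is adjacent to an oral consonant, not a nasal (/u/ next to /k/; /a/ next to /ɾ/).
Because the conditioning nasal is to the left of the vowel that changes, the process is progressive (perseverative).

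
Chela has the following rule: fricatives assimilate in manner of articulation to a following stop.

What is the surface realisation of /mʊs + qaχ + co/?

The rule targets /s/ (voiceless alveolar fricative), which sits before the trigger /q/ (stop).
Changing only its manner to stop gives [t] — the voiceless alveolar stop.
The same rule applies at the second boundary: /χ/ → [q] next to /c/.

[mʊtqaqco]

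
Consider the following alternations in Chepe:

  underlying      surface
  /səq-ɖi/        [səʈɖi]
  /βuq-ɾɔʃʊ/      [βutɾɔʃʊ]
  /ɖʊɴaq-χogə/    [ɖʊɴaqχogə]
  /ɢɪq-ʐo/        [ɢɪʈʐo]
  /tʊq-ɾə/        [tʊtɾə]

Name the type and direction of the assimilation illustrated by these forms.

Comparing underlying and surface forms, /q/ → [ʈ] is the alternation; the neighbouring /ɖ/ is constant.
The change uvular → retroflex matches the place of the following /ɖ/, identifying this as place assimilation.
Manner and voice are unchanged, so the assimilation is partial, not total.
Checking the remaining alternations: /q/ → [t] before /ɾ/ (uvular → alveolar, matching alveolar); /q/ → [ʈ] before /ʐ/ (uvular → retroflex, matching retroflex) — only place changes, and always toward the following segment.
Nothing changes in [ɖʊɴaqχogə]: there the adjacent consonants already agree in place (/q/ and /χ/ are both uvular), so this form is consistent with the same rule.
The trigger is the following segment, so the direction is regressive (anticipatory).

regressive place assimilation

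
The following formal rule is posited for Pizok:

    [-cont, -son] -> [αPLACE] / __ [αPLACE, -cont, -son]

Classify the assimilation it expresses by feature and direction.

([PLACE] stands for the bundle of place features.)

regressive place assimilation

The shared variable α links the value of the place features (abbreviated [PLACE]) on the target to the same value on the neighbouring segment, so place is the feature that assimilates.
Since the environment is written after the underscore, the trigger follows the target; the direction is regressive.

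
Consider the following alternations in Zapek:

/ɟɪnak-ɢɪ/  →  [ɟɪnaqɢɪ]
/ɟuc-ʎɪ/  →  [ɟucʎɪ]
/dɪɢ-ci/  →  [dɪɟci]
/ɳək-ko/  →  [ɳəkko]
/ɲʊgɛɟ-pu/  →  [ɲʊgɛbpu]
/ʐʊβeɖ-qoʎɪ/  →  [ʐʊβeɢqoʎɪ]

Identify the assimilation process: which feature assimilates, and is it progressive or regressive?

The segment that alternates is /k/, which surfaces as [q] when adjacent to /ɢ/.
The change velar → uvular matches the place of the following /ɢ/, identifying this as place assimilation.
Manner and voice are unchanged, so the assimilation is partial, not total.
The other alternating forms pattern the same way: /ɢ/ → [ɟ] before /c/ (uvular → palatal, matching palatal); /ɟ/ → [b] before /p/ (palatal → bilabial, matching bilabial); /ɖ/ → [ɢ] before /q/ (retroflex → uvular, matching uvular) — only place changes, and always toward the following segment.
No alternation appears in [ɟucʎɪ], [ɳəkko]: there the adjacent consonants already agree in place (/c/ and /ʎ/ are both palatal; /k/ and /k/ are both velar), so these forms are consistent with the same rule.
The trigger is the following segment, so the direction is regressive (anticipatory).

regressive place assimilation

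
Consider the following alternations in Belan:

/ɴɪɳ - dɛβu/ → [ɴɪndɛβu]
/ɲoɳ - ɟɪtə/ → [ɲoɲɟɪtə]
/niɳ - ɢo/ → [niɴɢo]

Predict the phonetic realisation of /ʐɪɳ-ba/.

[ʐɪmba]

The data show regressive place assimilation: /ɳ/ → [n] before /d/; /ɳ/ → [ɲ] before /ɟ/; /ɳ/ → [ɴ] before /ɢ/. In each pair only place changes, matching the following consonant, while manner and voice stay constant.
/ɳ/ is a voiced retroflex nasal. The following trigger /b/ is bilabial, so /ɳ/ must become bilabial as well.
A voiced bilabial nasal is [m], so the surface segment is [m].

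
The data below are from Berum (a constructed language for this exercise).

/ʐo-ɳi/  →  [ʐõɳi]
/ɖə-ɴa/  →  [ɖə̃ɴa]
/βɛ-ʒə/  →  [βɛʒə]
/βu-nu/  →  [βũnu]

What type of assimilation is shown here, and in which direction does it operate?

regressive nasality assimilation (vowel nasalisation)

The vowel /o/ surfaces as nasalised [õ] next to the following nasal /ɳ/ — it has acquired the [+nasal] feature of its neighbour.
The other forms show the same pattern: /ə/ → [ə̃] before /ɴ/; /u/ → [ũ] before /n/ — each time a vowel is nasalised next to a following nasal.
No change occurs in [βɛʒə] because the vowel at the boundary is adjacent to an oral consonant, not a nasal (/ɛ/ next to /ʒ/).
Because the conditioning nasal is to the right of the vowel that changes, the process is regressive (anticipatory).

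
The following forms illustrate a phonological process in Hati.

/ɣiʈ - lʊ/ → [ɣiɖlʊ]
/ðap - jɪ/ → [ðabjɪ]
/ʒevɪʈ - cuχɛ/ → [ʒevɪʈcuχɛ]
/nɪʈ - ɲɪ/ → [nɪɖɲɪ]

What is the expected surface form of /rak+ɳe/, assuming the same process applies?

[ragɳe]

The data show regressive voicing assimilation: /ʈ/ → [ɖ] before /l/; /p/ → [b] before /j/; /ʈ/ → [ɖ] before /ɲ/. In each pair only voicing changes, matching the following consonant, while place and manner stay constant.
No alternation appears in [ʒevɪʈcuχɛ]: there the adjacent consonants already agree in voicing (/ʈ/ and /c/ are both voiceless), so this form is consistent with the same rule.
The rule targets /k/ (voiceless velar stop), which sits before the trigger /ɳ/ (voiced).
The voiced velar stop is [g], so /k/ → [g].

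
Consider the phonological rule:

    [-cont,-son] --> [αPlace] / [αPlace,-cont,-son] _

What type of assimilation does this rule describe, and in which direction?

progressive place assimilation

The rule copies the place features (abbreviated [Place]) from the environment onto the target, so the assimilating feature is place.
The conditioning segment sits to the left of the focus bar, meaning the trigger precedes the segment that changes — progressive assimilation.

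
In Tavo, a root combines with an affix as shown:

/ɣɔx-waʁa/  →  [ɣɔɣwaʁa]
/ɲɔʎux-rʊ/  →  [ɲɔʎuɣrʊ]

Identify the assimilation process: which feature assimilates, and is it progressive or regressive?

Underlying /x/ is realised as [ɣ] next to /w/; /w/ itself does not change.
/x/ is voiceless while /w/ is voiced; the output [ɣ] is voiced, matching the trigger — so the feature that spreads is voicing.
Place and manner are unchanged, so the assimilation is partial, not total.
Checking the remaining alternation: /x/ → [ɣ] before /r/ (voiceless → voiced, matching voiced) — only voicing changes, and always toward the following segment.
Since the segment that changes precedes the conditioning segment, the assimilation is regressive.

regressive voicing assimilation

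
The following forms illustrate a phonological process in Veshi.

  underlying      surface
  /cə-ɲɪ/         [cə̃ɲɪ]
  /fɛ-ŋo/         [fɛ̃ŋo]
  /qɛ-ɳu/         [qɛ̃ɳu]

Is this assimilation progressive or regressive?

regressive

The vowel /ə/ surfaces as nasalised [ə̃] next to the following nasal /ɲ/ — it has acquired the [+nasal] feature of its neighbour.
Likewise in the remaining data: /ɛ/ → [ɛ̃] before /ŋ/; /ɛ/ → [ɛ̃] before /ɳ/ — each time a vowel is nasalised next to a following nasal.
Because the conditioning nasal is to the right of the vowel that changes, the process is regressive (anticipatory).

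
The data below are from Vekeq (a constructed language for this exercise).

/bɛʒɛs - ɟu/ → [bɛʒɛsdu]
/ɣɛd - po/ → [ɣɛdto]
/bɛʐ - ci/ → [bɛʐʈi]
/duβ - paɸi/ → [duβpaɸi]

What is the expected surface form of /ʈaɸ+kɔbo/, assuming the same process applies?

[ʈaɸpɔbo]

The data show progressive place assimilation: /ɟ/ → [d] after /s/; /p/ → [t] after /d/; /c/ → [ʈ] after /ʐ/. In each pair only place changes, matching the preceding consonant, while manner and voice stay constant.
No alternation appears in [duβpaɸi]: there the adjacent consonants already agree in place (/p/ and /β/ are both bilabial), so this form is consistent with the same rule.
/k/ is a voiceless velar stop. The preceding trigger /ɸ/ is bilabial, so /k/ must become bilabial as well.
The voiceless bilabial stop is [p], so /k/ → [p].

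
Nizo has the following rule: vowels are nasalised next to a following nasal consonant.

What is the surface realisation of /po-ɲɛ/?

The vowel /o/ is adjacent to the following nasal /ɲ/, so it acquires [+nasal] and surfaces as [õ].

[põɲɛ]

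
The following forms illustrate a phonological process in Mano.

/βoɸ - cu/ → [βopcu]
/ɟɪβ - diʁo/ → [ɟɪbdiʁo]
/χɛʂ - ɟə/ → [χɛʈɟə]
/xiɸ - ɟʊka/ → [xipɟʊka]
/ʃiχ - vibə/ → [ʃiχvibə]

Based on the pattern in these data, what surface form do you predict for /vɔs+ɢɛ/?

The data show regressive manner assimilation: /ɸ/ → [p] before /c/; /β/ → [b] before /d/; /ʂ/ → [ʈ] before /ɟ/; /ɸ/ → [p] before /ɟ/. In each pair only manner changes, matching the following consonant, while place and voice stay constant.
Nothing changes in [ʃiχvibə]: there the adjacent consonants already agree in manner (/χ/ and /v/ are both fricatives), so this form is consistent with the same rule.
/s/ is a voiceless alveolar fricative. The following trigger /ɢ/ is a stop, so /s/ must become a stop as well.
Changing only its manner to stop gives [t] — the voiceless alveolar stop.

[vɔtɢɛ]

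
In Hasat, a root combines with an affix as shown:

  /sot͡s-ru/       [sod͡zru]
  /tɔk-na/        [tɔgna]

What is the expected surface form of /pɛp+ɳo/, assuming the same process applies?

The data show regressive voicing assimilation: /t͡s/ → [d͡z] before /r/; /k/ → [g] before /n/. In each pair only voicing changes, matching the following consonant, while place and manner stay constant.
The rule targets /p/ (voiceless bilabial stop), which sits before the trigger /ɳ/ (voiced).
Changing only its voicing to voiced gives [b] — the voiced bilabial stop.

[pɛbɳo]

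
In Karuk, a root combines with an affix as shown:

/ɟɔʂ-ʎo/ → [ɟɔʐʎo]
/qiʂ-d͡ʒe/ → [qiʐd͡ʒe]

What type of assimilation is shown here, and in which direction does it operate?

regressive voicing assimilation

The segment that alternates is /ʂ/, which surfaces as [ʐ] when adjacent to /ʎ/.
/ʂ/ is voiceless while /ʎ/ is voiced; the output [ʐ] is voiced, matching the trigger — so the feature that spreads is voicing.
Place and manner are unchanged, so the assimilation is partial, not total.
Checking the remaining alternation: /ʂ/ → [ʐ] before /d͡ʒ/ (voiceless → voiced, matching voiced) — only voicing changes, and always toward the following segment.
Since the segment that changes precedes the conditioning segment, the assimilation is regressive.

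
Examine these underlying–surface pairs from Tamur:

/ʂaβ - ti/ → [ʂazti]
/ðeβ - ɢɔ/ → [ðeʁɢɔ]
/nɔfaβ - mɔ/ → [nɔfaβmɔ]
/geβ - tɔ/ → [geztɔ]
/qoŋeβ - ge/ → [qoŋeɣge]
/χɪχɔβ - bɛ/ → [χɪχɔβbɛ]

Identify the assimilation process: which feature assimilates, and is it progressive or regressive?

Comparing underlying and surface forms, /β/ → [z] is the alternation; the neighbouring /t/ is constant.
The change bilabial → alveolar matches the place of the following /t/, identifying this as place assimilation.
Manner and voice are unchanged, so the assimilation is partial, not total.
Checking the remaining alternations: /β/ → [ʁ] before /ɢ/ (bilabial → uvular, matching uvular); /β/ → [ɣ] before /g/ (bilabial → velar, matching velar) — only place changes, and always toward the following segment.
No alternation appears in [nɔfaβmɔ], [χɪχɔβbɛ]: there the adjacent consonants already agree in place (/β/ and /m/ are both bilabial; /β/ and /b/ are both bilabial), so these forms are consistent with the same rule.
Since the segment that changes precedes the conditioning segment, the assimilation is regressive.

regressive place assimilation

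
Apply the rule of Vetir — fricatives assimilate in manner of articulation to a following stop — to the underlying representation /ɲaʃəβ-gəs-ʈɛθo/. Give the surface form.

/β/ is a voiced bilabial fricative. The following trigger /g/ is a stop, so /β/ must become a stop as well.
The voiced bilabial stop is [b], so /β/ → [b].
At the second juncture, /s/ likewise becomes [t] adjacent to /ʈ/.

[ɲaʃəbgətʈɛθo]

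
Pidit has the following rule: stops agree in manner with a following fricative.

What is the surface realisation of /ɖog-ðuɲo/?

[ɖoɣðuɲo]

The rule targets /g/ (voiced velar stop), which sits before the trigger /ð/ (fricative).
Changing only its manner to fricative gives [ɣ] — the voiced velar fricative.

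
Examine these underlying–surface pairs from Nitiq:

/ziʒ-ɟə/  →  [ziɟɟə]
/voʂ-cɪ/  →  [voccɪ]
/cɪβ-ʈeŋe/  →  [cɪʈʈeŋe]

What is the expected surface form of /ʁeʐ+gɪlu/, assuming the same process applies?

[ʁeggɪlu]

The data show regressive total assimilation (/ʒ/ → [ɟ] before /ɟ/; /ʂ/ → [c] before /c/; /β/ → [ʈ] before /ʈ/): in every case the target segment becomes identical to its following neighbour, copying more than a single feature.
/ʐ/ is the segment targeted by the rule; it sits immediately before /g/, so it assimilates completely and surfaces as [g].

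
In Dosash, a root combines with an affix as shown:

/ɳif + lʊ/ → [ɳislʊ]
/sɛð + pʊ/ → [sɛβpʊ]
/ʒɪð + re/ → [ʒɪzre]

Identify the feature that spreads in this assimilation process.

place

Underlying /f/ is realised as [s] next to /l/; /l/ itself does not change.
The change labiodental → alveolar matches the place of the following /l/, identifying this as place assimilation.
The other alternating forms pattern the same way: /ð/ → [β] before /p/ (dental → bilabial, matching bilabial); /ð/ → [z] before /r/ (dental → alveolar, matching alveolar) — only place changes, and always toward the following segment.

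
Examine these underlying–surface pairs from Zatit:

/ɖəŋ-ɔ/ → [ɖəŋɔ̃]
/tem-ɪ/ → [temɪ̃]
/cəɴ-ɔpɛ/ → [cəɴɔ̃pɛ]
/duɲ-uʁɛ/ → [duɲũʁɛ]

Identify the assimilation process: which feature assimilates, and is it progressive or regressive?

The vowel /ɔ/ surfaces as nasalised [ɔ̃] next to the preceding nasal /ŋ/ — it has acquired the [+nasal] feature of its neighbour.
Likewise in the remaining data: /ɪ/ → [ɪ̃] after /m/; /ɔ/ → [ɔ̃] after /ɴ/; /u/ → [ũ] after /ɲ/ — each time a vowel is nasalised next to a preceding nasal.
Because the conditioning nasal is to the left of the vowel that changes, the process is progressive (perseverative).

progressive nasality assimilation (vowel nasalisation)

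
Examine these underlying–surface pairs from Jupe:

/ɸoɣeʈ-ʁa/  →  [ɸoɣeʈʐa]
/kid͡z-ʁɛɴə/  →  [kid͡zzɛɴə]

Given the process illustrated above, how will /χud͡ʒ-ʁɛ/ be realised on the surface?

[χud͡ʒʒɛ]

The data show progressive place assimilation: /ʁ/ → [ʐ] after /ʈ/; /ʁ/ → [z] after /d͡z/. In each pair only place changes, matching the preceding consonant, while manner and voice stay constant.
/ʁ/ is a voiced uvular fricative. The preceding trigger /d͡ʒ/ is postalveolar, so /ʁ/ must become postalveolar as well.
The voiced postalveolar fricative is [ʒ], so /ʁ/ → [ʒ].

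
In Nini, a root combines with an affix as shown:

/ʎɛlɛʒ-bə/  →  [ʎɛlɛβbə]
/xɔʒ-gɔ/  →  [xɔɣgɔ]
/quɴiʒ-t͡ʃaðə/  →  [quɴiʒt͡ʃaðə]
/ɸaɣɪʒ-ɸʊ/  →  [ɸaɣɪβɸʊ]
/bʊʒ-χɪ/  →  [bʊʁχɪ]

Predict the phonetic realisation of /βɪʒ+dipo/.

[βɪzdipo]

The data show regressive place assimilation: /ʒ/ → [β] before /b/; /ʒ/ → [ɣ] before /g/; /ʒ/ → [β] before /ɸ/; /ʒ/ → [ʁ] before /χ/. In each pair only place changes, matching the following consonant, while manner and voice stay constant.
No alternation appears in [quɴiʒt͡ʃaðə]: there the adjacent consonants already agree in place (/ʒ/ and /t͡ʃ/ are both postalveolar), so this form is consistent with the same rule.
The rule targets /ʒ/ (voiced postalveolar fricative), which sits before the trigger /d/ (alveolar).
Changing only its place to alveolar gives [z] — the voiced alveolar fricative.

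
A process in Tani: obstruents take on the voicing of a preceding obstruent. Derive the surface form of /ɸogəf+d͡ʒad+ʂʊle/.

The rule targets /d͡ʒ/ (voiced postalveolar affricate), which sits after the trigger /f/ (voiceless).
The voiceless postalveolar affricate is [t͡ʃ], so /d͡ʒ/ → [t͡ʃ].
At the second juncture, /ʂ/ likewise becomes [ʐ] adjacent to /d/.

[ɸogəft͡ʃadʐʊle]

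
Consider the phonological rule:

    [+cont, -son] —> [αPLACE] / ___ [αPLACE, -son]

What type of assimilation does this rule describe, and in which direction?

regressive place assimilation

The rule copies the place features (abbreviated [PLACE]) from the environment onto the target, so the assimilating feature is place.
The conditioning segment sits to the right of the focus bar, meaning the trigger follows the segment that changes — regressive assimilation.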